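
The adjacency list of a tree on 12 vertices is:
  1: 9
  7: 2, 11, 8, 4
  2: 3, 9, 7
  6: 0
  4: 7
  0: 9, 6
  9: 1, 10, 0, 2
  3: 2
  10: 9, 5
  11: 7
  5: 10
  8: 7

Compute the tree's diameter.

5

A longest path is 11 - 7 - 2 - 9 - 10 - 5, with 5 edges.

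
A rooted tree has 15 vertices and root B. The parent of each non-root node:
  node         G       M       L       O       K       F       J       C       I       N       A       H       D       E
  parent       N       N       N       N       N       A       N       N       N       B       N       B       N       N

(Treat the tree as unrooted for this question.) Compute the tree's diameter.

4

A longest path is F–A–N–B–H, with 4 edges.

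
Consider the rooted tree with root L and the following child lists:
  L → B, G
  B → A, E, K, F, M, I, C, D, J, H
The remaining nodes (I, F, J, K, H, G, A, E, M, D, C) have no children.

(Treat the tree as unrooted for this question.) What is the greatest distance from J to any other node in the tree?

3

The node farthest from J is G, via J – B – L – G — 3 edges.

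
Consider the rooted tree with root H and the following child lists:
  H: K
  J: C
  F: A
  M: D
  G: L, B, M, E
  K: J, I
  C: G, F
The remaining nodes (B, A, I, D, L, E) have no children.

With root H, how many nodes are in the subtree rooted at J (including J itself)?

Descendants of J (including itself): J, C, G, F, M, L, E, B, A, D. That's 10.

10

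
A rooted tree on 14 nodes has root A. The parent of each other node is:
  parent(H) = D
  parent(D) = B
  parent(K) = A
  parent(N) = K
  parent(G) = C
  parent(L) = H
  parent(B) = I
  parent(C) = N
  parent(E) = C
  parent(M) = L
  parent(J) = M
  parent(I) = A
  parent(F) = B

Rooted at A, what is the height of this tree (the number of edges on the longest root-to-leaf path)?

7

The longest root-to-leaf path is A–I–B–D–H–L–M–J (7 edges).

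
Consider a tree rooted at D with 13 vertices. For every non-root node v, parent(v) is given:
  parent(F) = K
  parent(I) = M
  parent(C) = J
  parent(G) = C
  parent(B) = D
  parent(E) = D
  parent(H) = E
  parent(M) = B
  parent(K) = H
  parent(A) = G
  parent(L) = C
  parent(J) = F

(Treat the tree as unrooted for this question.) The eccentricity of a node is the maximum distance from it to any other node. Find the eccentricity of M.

Distances from M peak at 10, attained at A.
M – B – D – E – H – K – F – J – C – G – A

10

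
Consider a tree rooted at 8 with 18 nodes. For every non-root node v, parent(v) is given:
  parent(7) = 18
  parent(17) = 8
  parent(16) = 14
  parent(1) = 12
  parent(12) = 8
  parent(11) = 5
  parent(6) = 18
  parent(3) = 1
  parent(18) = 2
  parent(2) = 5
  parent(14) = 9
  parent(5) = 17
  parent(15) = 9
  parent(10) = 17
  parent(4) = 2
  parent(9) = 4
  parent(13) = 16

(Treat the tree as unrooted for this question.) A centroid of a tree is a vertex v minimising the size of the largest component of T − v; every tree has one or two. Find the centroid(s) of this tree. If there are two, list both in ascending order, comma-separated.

2

Removing 2 splits the tree into components of sizes 8, 6, 3; the largest is 8 ≤ ⌊18/2⌋ = 9.
No neighbour of 2 does as well, so 2 is the unique centroid.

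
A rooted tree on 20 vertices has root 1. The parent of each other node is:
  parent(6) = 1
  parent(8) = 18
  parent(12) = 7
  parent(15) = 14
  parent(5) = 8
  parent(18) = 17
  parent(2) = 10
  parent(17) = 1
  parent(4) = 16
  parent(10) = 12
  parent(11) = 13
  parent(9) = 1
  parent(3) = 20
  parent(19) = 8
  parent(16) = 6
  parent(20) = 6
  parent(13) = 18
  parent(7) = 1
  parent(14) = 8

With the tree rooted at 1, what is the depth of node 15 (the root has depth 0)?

Climbing from 15 to the root: 15–14–8–18–17–1. That's 5 steps.

5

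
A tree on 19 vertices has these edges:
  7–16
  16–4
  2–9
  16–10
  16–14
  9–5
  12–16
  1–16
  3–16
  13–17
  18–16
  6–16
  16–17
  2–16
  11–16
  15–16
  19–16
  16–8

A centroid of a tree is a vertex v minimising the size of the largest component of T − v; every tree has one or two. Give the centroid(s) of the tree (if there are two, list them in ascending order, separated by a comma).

Removing 16 splits the tree into components of sizes 3, 2, 1, 1, 1, 1, 1, 1, 1, 1, 1, 1, 1, 1, 1; the largest is 3 ≤ ⌊19/2⌋ = 9.
Every other node leaves some component of size > 9, so the centroid is unique.

16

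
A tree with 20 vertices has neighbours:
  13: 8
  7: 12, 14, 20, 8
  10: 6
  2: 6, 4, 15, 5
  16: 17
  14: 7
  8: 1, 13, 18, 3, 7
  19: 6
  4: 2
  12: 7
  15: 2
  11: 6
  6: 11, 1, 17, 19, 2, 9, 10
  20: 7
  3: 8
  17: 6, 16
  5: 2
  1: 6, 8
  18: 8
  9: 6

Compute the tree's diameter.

6

A longest path is 14 – 7 – 8 – 1 – 6 – 17 – 16, with 6 edges.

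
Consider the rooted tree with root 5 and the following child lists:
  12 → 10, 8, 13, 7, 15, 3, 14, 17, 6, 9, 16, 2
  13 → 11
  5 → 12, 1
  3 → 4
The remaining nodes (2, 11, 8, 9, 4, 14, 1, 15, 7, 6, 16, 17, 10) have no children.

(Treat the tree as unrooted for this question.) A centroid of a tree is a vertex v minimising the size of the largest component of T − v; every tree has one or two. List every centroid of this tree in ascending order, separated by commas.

12

If 12 is removed the pieces have sizes 2, 2, 2, 1, 1, 1, 1, 1, 1, 1, 1, 1, 1, all ≤ ⌊17/2⌋ = 8.
Every other node leaves some component of size > 8, so the centroid is unique.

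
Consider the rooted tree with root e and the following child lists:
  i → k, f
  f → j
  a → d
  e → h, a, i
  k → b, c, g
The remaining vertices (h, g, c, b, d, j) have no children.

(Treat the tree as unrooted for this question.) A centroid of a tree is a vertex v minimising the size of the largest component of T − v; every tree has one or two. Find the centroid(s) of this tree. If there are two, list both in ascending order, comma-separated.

i

Delete i: the remaining components have sizes 4, 4, 2. Max 4 ≤ 5, so i is a centroid.
Every other node leaves some component of size > 5, so the centroid is unique.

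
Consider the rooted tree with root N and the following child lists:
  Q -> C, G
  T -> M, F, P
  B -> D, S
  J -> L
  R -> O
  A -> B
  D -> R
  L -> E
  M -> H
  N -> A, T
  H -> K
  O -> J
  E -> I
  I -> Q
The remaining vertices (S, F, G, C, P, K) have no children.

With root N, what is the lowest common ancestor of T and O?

N

Path T→root: T N; path O→root: O R D B A N.
First common node: N.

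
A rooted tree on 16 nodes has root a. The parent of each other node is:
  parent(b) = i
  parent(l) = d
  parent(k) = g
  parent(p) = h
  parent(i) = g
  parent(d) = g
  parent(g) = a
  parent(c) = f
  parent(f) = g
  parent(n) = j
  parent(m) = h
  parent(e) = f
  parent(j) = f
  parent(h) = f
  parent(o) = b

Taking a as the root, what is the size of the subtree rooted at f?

f's subtree: {f, h, e, j, c, m, p, n}, size 8.

8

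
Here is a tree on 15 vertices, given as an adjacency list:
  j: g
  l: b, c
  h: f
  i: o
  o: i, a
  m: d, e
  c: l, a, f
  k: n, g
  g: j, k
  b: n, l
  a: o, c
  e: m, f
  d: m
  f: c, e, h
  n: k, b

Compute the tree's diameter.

A longest path is j–g–k–n–b–l–c–f–e–m–d, with 10 edges.

10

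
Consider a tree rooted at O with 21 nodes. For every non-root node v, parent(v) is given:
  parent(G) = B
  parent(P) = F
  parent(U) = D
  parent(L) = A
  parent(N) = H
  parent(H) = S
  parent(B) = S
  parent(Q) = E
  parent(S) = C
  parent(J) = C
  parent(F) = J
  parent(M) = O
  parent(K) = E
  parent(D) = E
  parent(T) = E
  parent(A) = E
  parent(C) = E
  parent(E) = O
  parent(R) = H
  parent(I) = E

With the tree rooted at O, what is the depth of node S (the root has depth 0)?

Climbing from S to the root: S → C → E → O. That's 3 steps.

3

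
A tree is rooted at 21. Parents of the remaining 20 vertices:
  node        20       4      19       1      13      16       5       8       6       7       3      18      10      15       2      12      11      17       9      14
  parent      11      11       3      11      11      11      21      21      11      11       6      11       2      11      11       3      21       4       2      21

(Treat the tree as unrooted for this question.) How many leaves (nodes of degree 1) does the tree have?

Degree-1 nodes: 1, 5, 7, 8, 9, 10, 12, 13, 14, 15, 16, 17, 18, 19, 20 — 15 of them.

15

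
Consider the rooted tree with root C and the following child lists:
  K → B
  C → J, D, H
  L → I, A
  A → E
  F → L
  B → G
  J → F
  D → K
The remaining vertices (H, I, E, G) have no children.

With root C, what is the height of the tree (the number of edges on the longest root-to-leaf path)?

5

A deepest node is E, reached by C-J-F-L-A-E.
That path has 5 edges, so the height is 5.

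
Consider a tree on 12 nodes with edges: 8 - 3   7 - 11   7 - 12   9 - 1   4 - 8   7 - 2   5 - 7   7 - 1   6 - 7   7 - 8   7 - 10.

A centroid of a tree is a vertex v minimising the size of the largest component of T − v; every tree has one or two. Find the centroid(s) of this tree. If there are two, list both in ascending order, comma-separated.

7

Delete 7: the remaining components have sizes 3, 2, 1, 1, 1, 1, 1, 1. Max 3 ≤ 6, so 7 is a centroid.
No neighbour of 7 does as well, so 7 is the unique centroid.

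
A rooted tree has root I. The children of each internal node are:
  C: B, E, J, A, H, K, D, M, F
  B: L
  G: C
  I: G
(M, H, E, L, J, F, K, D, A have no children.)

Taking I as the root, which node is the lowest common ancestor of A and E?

C

Ancestors of A (toward the root): A, C, G, I.
Ancestors of E: E, C, G, I.
The deepest node appearing in both lists is C.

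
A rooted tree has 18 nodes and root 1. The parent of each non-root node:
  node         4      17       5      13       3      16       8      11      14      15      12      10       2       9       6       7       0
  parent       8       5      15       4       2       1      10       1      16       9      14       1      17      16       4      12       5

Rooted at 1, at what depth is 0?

5

Climbing from 0 to the root: 0 → 5 → 15 → 9 → 16 → 1. That's 5 steps.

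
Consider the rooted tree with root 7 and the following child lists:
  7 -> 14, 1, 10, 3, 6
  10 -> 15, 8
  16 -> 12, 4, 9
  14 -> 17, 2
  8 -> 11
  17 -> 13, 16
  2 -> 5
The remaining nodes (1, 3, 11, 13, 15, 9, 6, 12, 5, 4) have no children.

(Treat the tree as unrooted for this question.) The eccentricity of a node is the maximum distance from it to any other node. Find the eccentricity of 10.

5

The node farthest from 10 is 12 (4, 9 also at distance 5), via 10-7-14-17-16-12 — 5 edges.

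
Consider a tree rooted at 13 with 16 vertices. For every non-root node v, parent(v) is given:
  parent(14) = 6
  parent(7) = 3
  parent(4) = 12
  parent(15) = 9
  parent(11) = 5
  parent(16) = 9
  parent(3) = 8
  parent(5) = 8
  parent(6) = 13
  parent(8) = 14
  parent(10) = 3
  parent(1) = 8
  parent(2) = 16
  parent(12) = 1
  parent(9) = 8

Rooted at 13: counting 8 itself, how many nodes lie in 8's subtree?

Descendants of 8 (including itself): 8, 9, 1, 5, 3, 16, 15, 12, 11, 7, 10, 2, 4. That's 13.

13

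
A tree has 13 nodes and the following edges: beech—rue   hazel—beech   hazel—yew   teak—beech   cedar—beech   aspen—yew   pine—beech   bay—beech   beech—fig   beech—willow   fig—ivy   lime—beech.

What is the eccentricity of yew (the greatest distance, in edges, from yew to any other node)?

4

A farthest node from yew is ivy.
The path yew-hazel-beech-fig-ivy has 4 edges.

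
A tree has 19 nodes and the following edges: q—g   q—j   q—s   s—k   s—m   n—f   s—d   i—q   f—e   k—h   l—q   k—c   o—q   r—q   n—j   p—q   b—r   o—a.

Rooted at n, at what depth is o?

n → j → q → o — 3 edges.

3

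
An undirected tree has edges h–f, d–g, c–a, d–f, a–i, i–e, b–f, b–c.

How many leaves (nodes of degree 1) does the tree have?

Degree-1 nodes: e, g, h — 3 of them.

3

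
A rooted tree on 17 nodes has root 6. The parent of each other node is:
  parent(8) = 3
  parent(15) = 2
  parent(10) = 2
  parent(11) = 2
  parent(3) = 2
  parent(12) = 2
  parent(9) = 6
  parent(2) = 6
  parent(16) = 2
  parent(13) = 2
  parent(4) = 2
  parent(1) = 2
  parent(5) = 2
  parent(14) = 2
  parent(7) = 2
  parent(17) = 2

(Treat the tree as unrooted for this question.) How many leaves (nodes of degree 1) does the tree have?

14

Degree-1 nodes: 1, 4, 5, 7, 8, 9, 10, 11, 12, 13, 14, 15, 16, 17 — 14 of them.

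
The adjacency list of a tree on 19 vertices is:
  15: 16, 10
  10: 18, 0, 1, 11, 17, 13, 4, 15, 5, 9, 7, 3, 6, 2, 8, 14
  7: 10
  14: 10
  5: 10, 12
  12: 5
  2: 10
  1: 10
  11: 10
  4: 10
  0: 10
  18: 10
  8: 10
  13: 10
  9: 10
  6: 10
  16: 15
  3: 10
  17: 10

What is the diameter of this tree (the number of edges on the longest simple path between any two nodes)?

4

A longest path is 12 - 5 - 10 - 15 - 16, with 4 edges.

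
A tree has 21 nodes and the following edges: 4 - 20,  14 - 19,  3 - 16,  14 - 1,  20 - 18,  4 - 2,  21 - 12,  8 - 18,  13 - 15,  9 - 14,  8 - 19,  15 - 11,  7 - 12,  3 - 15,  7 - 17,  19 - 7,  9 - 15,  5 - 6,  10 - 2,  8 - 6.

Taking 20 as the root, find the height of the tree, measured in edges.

The longest root-to-leaf path is 20 → 18 → 8 → 19 → 14 → 9 → 15 → 3 → 16 (8 edges).

8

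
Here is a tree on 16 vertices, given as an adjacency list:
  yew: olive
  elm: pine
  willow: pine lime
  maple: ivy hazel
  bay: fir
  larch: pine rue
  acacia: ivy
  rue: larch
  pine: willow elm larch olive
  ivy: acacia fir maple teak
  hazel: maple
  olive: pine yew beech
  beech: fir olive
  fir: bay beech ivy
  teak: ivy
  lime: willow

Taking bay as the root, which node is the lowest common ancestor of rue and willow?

Ancestors of rue (toward the root): rue, larch, pine, olive, beech, fir, bay.
Ancestors of willow: willow, pine, olive, beech, fir, bay.
The deepest node appearing in both lists is pine.

pine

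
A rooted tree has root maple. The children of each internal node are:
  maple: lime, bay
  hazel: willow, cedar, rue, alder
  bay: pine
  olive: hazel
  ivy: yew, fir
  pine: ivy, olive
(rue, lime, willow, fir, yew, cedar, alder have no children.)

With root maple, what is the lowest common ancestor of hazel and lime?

maple

Ancestors of hazel (toward the root): hazel, olive, pine, bay, maple.
Ancestors of lime: lime, maple.
The deepest node appearing in both lists is maple.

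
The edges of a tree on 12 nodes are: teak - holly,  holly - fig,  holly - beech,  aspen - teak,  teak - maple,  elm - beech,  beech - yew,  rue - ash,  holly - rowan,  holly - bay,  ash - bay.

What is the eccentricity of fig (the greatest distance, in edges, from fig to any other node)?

Distances from fig peak at 4, attained at rue.
fig–holly–bay–ash–rue

4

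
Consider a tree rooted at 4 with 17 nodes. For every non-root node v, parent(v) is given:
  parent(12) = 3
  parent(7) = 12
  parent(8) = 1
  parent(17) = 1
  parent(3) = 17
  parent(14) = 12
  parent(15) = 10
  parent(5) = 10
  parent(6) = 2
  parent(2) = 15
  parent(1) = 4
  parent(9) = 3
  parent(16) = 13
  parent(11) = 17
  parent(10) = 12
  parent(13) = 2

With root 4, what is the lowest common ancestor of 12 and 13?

12's ancestor chain is 12, 3, 17, 1, 4 and 13's is 13, 2, 15, 10, 12, 3, 17, 1, 4; they first meet at 12.

12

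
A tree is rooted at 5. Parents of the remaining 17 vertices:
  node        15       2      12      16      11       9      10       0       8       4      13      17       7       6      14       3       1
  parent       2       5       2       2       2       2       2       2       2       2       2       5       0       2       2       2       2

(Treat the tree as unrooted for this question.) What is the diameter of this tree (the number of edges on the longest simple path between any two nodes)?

4

A longest path is 17–5–2–0–7, with 4 edges.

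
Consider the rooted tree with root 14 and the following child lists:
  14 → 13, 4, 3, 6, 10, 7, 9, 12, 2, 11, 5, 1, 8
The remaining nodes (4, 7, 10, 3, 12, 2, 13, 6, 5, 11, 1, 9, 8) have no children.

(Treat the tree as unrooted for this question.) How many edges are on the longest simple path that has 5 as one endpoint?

The node farthest from 5 is 11 (13, 10, 12, 6, 4, 9, 7, 2, 8, 1, 3 also at distance 2), via 5-14-11 — 2 edges.

2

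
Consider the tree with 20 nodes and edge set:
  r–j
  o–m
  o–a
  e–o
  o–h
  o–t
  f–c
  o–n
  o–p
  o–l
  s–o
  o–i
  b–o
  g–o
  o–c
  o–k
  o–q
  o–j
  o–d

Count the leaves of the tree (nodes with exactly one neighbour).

17

Exactly 17 nodes have a single neighbour: a, b, d, e, f, g, h, i, k, l, m, n, p, q, r, s, t.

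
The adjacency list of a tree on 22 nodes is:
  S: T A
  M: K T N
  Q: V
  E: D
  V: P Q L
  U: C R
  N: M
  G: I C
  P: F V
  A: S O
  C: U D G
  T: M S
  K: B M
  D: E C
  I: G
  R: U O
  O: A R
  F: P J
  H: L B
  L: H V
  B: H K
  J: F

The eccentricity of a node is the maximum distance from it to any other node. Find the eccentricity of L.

The node farthest from L is E (I also at distance 13), via L–H–B–K–M–T–S–A–O–R–U–C–D–E — 13 edges.

13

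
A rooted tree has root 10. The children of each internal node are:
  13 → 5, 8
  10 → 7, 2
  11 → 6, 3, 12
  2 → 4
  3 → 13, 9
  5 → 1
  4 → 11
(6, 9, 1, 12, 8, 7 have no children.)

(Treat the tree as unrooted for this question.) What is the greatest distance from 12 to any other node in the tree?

A farthest node from 12 is 1 (7 also at distance 5).
The path 12–11–3–13–5–1 has 5 edges.

5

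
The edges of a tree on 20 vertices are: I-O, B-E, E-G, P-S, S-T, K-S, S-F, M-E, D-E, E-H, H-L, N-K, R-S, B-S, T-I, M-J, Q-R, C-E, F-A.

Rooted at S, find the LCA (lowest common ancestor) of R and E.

S

Path R→root: R S; path E→root: E B S.
First common node: S.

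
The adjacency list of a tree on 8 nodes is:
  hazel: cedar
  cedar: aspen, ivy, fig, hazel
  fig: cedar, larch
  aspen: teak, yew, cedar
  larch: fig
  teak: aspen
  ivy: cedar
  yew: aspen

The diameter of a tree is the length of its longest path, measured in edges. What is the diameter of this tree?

BFS from teak reaches larch last, at distance 4; BFS from larch confirms no node is farther.
Path: teak–aspen–cedar–fig–larch.

4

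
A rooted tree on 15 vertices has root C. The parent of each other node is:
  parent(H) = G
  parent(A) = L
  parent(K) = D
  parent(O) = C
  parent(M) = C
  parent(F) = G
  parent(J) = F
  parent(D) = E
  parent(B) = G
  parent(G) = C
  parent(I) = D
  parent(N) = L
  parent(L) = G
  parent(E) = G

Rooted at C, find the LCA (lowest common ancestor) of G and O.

C

Ancestors of G (toward the root): G, C.
Ancestors of O: O, C.
The deepest node appearing in both lists is C.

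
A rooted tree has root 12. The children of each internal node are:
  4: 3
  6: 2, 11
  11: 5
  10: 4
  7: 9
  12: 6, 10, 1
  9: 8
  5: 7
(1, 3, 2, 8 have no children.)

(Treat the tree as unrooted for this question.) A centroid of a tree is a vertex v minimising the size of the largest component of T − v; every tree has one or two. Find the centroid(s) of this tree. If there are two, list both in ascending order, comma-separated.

6

Delete 6: the remaining components have sizes 5, 5, 1. Max 5 ≤ 6, so 6 is a centroid.
Every other node leaves some component of size > 6, so the centroid is unique.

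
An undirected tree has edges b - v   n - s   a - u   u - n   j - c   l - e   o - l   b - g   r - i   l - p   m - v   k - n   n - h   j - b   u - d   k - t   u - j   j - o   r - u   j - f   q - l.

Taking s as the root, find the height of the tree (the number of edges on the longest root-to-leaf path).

6

e sits deepest: s-n-u-j-o-l-e — 6 edges from the root.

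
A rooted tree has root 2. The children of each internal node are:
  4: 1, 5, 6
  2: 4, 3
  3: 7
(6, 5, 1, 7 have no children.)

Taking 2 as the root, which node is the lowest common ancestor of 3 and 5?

Path 3→root: 3 2; path 5→root: 5 4 2.
First common node: 2.

2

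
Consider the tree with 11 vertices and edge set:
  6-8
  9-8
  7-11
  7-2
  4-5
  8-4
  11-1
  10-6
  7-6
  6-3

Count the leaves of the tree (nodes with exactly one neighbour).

6

Degree-1 nodes: 1, 2, 3, 5, 9, 10 — 6 of them.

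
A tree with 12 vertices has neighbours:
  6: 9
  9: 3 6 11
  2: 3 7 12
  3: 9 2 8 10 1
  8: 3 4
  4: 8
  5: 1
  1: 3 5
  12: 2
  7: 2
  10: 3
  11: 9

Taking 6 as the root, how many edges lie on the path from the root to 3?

Climbing from 3 to the root: 3 – 9 – 6. That's 2 steps.

2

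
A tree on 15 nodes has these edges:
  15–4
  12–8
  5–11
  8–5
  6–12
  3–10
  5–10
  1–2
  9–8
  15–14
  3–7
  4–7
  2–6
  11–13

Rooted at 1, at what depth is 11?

6

Path from 1 to 11: 1 – 2 – 6 – 12 – 8 – 5 – 11, which has 6 edges.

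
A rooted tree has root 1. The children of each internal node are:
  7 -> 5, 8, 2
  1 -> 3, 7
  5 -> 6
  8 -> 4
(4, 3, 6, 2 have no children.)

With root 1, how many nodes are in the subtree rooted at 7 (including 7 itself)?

6

The subtree rooted at 7 contains: 7, 5, 8, 2, 6, 4 — 6 nodes.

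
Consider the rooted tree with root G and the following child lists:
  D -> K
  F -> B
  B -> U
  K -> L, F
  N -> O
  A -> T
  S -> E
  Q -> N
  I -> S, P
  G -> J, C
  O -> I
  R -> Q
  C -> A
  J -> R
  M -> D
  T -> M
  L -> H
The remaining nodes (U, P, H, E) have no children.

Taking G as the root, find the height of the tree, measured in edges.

9

The longest root-to-leaf path is G–C–A–T–M–D–K–F–B–U (9 edges).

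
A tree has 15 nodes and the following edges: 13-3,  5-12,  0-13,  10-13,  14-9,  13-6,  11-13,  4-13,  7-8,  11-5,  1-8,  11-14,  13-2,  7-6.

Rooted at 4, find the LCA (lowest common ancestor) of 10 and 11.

13

10's ancestor chain is 10, 13, 4 and 11's is 11, 13, 4; they first meet at 13.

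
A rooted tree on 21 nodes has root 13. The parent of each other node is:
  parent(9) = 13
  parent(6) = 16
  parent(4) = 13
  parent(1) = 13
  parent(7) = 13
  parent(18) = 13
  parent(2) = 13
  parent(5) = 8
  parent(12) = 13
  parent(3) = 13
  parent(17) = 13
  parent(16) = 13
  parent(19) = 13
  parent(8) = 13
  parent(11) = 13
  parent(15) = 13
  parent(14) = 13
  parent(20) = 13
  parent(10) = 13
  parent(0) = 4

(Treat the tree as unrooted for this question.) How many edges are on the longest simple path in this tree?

4

A longest path is 6–16–13–4–0, with 4 edges.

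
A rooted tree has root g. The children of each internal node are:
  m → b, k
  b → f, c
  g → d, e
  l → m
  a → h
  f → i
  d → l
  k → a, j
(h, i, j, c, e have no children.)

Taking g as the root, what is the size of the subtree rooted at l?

10

The subtree rooted at l contains: l, m, k, b, j, a, f, c, h, i — 10 nodes.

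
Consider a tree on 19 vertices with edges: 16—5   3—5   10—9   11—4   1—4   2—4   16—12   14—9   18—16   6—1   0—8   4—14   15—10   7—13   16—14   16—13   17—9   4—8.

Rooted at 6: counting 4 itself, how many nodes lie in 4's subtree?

17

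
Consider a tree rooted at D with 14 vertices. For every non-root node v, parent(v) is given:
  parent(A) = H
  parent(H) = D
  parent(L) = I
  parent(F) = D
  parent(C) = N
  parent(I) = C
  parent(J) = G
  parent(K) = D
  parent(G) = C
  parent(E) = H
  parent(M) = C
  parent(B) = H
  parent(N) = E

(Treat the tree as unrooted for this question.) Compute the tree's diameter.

Starting from J, a farthest node is F at distance 7.
One longest path: J–G–C–N–E–H–D–F.
So the diameter is 7.

7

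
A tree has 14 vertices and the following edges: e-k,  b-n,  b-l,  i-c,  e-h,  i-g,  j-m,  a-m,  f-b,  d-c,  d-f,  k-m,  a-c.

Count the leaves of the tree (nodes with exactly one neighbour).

Exactly 5 nodes have a single neighbour: g, h, j, l, n.

5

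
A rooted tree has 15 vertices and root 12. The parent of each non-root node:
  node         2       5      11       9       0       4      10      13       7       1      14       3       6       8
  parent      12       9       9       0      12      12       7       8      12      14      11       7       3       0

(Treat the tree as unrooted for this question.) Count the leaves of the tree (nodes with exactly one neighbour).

7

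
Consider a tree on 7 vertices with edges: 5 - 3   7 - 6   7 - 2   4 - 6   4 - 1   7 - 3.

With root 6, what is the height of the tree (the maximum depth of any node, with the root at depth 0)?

5 sits deepest: 6 – 7 – 3 – 5 — 3 edges from the root.

3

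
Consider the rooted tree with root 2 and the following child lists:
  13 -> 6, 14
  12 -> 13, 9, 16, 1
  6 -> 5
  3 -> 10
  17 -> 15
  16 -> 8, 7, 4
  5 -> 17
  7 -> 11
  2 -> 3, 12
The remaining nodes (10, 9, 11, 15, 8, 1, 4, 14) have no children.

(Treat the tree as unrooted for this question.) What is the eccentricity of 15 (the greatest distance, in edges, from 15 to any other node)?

8

The node farthest from 15 is 10 (11 also at distance 8), via 15-17-5-6-13-12-2-3-10 — 8 edges.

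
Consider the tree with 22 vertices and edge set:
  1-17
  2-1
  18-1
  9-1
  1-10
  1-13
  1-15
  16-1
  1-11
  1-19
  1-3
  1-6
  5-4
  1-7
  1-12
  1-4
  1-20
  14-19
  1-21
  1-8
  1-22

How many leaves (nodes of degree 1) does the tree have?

19

Exactly 19 nodes have a single neighbour: 2, 3, 5, 6, 7, 8, 9, 10, 11, 12, 13, 14, 15, 16, 17, 18, 20, 21, 22.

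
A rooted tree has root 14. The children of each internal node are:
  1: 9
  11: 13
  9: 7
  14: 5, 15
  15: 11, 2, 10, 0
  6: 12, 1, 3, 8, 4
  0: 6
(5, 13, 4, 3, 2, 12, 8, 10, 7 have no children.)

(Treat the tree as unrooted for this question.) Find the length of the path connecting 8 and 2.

The path is 8–6–0–15–2, which has 4 edges.

4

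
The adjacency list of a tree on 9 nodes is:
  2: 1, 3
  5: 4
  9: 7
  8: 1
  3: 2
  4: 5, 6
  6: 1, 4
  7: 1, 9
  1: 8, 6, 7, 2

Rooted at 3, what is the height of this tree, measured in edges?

5

The longest root-to-leaf path is 3–2–1–6–4–5 (5 edges).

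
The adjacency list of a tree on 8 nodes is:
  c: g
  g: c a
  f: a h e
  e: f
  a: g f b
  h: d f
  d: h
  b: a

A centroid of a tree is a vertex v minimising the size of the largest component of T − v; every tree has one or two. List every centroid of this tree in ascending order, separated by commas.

a, f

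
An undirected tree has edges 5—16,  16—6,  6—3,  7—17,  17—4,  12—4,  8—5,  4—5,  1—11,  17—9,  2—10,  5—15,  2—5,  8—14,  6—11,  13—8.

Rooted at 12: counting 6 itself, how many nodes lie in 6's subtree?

4

The subtree rooted at 6 contains: 6, 3, 11, 1 — 4 nodes.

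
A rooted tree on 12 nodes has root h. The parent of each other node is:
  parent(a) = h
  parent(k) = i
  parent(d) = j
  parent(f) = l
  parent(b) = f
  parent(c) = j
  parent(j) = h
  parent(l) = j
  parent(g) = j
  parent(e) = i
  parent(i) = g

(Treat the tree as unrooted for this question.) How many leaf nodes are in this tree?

6

Exactly 6 nodes have a single neighbour: a, b, c, d, e, k.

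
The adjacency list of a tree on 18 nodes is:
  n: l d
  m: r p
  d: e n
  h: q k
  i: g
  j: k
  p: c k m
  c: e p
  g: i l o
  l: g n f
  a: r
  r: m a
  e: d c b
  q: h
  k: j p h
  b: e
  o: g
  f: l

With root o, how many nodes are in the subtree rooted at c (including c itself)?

9

Descendants of c (including itself): c, p, m, k, r, j, h, a, q. That's 9.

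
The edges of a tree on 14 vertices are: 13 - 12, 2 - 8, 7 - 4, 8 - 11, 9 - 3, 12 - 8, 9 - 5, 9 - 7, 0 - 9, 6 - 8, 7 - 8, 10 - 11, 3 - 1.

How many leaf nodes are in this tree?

8

Exactly 8 nodes have a single neighbour: 0, 1, 2, 4, 5, 6, 10, 13.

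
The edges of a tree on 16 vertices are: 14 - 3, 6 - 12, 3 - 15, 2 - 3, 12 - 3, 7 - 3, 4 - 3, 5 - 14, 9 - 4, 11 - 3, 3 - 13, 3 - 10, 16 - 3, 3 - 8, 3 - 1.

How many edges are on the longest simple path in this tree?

Starting from 6, a farthest node is 9 at distance 4.
One longest path: 6 - 12 - 3 - 4 - 9.
So the diameter is 4.

4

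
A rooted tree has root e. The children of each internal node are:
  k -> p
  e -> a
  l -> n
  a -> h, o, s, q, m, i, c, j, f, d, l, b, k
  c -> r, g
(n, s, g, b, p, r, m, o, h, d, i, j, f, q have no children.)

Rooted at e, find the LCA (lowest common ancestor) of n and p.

a

Path n→root: n l a e; path p→root: p k a e.
First common node: a.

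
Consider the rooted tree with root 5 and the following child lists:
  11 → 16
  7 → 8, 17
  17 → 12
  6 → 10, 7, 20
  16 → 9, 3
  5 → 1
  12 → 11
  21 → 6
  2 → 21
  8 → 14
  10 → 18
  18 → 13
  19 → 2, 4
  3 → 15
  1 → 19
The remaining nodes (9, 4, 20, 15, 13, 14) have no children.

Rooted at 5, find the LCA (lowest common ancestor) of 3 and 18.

6

Path 3→root: 3 16 11 12 17 7 6 21 2 19 1 5; path 18→root: 18 10 6 21 2 19 1 5.
First common node: 6.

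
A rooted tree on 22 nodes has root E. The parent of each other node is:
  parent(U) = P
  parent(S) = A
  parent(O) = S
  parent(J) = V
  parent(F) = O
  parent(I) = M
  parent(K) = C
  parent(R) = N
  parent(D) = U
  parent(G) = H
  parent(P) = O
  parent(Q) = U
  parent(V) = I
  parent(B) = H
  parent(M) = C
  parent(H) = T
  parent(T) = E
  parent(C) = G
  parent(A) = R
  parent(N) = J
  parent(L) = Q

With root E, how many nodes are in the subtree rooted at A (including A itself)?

9

A's subtree: {A, S, O, F, P, U, D, Q, L}, size 9.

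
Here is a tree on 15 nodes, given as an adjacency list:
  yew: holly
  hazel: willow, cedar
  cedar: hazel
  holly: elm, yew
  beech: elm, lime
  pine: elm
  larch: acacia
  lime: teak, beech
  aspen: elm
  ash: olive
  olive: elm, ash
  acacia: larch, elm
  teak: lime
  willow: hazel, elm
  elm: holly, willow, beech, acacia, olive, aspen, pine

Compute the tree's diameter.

BFS from cedar reaches teak last, at distance 6; BFS from teak confirms no node is farther.
Path: cedar – hazel – willow – elm – beech – lime – teak.

6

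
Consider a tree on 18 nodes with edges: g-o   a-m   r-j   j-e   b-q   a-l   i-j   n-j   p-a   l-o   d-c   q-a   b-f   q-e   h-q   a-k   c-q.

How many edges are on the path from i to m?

i – j – e – q – a – m: 5 edges.

5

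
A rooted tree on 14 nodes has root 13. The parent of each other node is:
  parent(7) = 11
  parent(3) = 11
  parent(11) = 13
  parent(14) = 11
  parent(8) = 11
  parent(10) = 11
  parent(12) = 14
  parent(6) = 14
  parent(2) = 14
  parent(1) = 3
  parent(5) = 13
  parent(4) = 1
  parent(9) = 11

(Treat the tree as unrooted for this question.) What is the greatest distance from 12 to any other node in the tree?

The node farthest from 12 is 4, via 12 – 14 – 11 – 3 – 1 – 4 — 5 edges.

5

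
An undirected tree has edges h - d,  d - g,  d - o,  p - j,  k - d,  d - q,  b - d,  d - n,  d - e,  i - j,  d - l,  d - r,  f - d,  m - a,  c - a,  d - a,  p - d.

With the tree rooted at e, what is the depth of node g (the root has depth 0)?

e → d → g — 2 edges.

2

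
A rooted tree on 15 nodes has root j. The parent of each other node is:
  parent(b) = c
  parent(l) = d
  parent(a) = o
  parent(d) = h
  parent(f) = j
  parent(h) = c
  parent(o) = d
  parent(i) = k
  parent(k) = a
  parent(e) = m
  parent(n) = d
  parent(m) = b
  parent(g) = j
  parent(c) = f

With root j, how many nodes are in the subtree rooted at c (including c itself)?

c's subtree: {c, h, b, d, m, o, n, l, e, a, k, i}, size 12.

12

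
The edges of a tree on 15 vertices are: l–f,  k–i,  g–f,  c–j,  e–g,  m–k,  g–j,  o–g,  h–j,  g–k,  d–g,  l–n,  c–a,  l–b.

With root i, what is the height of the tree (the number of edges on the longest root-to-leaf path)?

5

A deepest node is b, reached by i → k → g → f → l → b.
That path has 5 edges, so the height is 5.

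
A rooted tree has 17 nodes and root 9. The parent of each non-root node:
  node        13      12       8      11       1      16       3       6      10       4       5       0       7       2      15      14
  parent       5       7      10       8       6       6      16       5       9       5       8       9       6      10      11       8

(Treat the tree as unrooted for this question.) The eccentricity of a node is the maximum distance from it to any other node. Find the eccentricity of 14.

5

Distances from 14 peak at 5, attained at 12 (3 also at distance 5).
14 – 8 – 5 – 6 – 7 – 12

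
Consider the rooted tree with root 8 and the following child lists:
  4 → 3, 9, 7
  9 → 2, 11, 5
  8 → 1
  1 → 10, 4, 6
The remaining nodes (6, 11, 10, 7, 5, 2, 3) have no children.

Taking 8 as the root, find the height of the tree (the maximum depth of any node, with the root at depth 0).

4

A deepest node is 2, reached by 8 → 1 → 4 → 9 → 2.
That path has 4 edges, so the height is 4.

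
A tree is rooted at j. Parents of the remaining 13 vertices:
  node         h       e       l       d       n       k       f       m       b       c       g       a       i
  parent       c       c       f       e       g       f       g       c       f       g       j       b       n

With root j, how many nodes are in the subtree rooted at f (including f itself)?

5

f's subtree: {f, b, k, l, a}, size 5.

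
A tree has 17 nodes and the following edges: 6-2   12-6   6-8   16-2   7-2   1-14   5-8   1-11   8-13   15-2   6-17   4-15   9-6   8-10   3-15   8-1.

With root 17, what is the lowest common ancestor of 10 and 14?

8

10's ancestor chain is 10, 8, 6, 17 and 14's is 14, 1, 8, 6, 17; they first meet at 8.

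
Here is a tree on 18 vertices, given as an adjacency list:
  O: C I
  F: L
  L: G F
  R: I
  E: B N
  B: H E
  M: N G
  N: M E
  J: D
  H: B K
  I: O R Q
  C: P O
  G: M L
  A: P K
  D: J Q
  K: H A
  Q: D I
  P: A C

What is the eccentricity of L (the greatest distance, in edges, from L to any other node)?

A farthest node from L is J.
The path L – G – M – N – E – B – H – K – A – P – C – O – I – Q – D – J has 15 edges.

15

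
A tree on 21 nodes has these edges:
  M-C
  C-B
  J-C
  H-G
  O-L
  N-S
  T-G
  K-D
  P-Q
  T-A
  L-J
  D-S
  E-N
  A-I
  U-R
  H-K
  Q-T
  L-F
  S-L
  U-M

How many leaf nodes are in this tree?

7

Degree-1 nodes: B, E, F, I, O, P, R — 7 of them.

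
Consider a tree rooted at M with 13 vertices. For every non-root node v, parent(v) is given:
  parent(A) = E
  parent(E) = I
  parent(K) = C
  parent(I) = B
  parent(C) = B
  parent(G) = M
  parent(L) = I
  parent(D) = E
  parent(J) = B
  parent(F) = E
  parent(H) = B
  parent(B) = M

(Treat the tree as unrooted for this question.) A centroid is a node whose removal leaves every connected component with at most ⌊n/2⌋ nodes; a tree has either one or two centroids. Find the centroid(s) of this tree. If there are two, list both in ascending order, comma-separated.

B

Delete B: the remaining components have sizes 6, 2, 2, 1, 1. Max 6 ≤ 6, so B is a centroid.
Every other node leaves some component of size > 6, so the centroid is unique.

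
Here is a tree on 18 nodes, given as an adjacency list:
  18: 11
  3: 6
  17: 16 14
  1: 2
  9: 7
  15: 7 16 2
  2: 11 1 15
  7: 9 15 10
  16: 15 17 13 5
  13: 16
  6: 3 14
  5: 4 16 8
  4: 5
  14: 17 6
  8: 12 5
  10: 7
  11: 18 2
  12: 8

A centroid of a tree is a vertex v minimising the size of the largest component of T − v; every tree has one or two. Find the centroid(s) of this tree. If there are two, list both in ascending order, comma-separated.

16

If 16 is removed the pieces have sizes 8, 4, 4, 1, all ≤ ⌊18/2⌋ = 9.
No neighbour of 16 does as well, so 16 is the unique centroid.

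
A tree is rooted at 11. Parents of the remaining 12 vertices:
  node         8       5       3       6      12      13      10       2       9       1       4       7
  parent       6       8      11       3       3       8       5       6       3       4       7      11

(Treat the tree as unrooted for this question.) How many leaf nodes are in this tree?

6

Exactly 6 nodes have a single neighbour: 1, 2, 9, 10, 12, 13.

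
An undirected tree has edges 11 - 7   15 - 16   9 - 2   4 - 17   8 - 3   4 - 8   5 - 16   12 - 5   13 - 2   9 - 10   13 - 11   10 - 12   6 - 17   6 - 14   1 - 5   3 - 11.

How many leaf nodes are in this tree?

4

The leaves are 1, 7, 14, 15.
That is 4 leaves.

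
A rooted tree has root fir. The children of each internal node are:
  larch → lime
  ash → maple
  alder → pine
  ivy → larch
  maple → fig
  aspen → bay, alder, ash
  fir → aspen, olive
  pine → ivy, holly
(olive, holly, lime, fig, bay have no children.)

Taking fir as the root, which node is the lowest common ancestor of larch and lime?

larch's ancestor chain is larch, ivy, pine, alder, aspen, fir and lime's is lime, larch, ivy, pine, alder, aspen, fir; they first meet at larch.

larch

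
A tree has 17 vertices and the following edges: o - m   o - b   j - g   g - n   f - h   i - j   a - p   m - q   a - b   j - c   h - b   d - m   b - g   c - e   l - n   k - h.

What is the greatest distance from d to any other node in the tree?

A farthest node from d is e.
The path d – m – o – b – g – j – c – e has 7 edges.

7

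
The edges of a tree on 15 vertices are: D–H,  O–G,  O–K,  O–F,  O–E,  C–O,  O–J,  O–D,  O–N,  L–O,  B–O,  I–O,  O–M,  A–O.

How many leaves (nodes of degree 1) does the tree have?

13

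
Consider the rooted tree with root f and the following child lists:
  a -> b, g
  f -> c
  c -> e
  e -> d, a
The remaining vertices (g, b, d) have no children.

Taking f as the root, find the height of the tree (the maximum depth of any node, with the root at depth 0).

4

A deepest node is b, reached by f–c–e–a–b.
That path has 4 edges, so the height is 4.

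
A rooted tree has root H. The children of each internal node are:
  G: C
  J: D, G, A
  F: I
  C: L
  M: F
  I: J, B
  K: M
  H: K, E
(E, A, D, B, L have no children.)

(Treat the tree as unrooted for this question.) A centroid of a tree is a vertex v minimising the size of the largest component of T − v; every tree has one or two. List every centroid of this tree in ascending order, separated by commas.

Removing I splits the tree into components of sizes 6, 5, 1; the largest is 6 ≤ ⌊13/2⌋ = 6.
No neighbour of I does as well, so I is the unique centroid.

I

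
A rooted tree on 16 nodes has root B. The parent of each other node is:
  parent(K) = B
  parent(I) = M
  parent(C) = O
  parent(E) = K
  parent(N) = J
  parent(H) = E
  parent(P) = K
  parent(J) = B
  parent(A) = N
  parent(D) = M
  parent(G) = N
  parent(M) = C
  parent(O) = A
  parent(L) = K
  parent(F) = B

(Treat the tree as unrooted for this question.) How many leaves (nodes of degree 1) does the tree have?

Degree-1 nodes: D, F, G, H, I, L, P — 7 of them.

7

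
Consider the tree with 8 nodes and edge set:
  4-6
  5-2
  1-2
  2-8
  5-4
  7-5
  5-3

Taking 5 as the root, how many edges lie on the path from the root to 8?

2

Climbing from 8 to the root: 8 → 2 → 5. That's 2 steps.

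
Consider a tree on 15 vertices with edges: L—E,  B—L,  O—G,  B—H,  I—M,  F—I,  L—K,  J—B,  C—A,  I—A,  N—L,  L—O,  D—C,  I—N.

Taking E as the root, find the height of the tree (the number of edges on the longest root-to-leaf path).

6

The longest root-to-leaf path is E – L – N – I – A – C – D (6 edges).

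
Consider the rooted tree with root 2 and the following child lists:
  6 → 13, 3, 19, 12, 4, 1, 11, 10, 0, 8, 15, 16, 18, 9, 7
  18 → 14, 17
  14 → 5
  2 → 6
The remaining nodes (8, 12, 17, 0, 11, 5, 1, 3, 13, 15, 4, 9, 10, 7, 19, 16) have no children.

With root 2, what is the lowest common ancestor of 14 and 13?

6

Path 14→root: 14 18 6 2; path 13→root: 13 6 2.
First common node: 6.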